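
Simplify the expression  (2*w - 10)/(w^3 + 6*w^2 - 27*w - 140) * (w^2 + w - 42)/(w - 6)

2/(w + 4)

Factor: 2*w - 10 = 2*(w - 5);  w^3 + 6*w^2 - 27*w - 140 = (w + 4)*(w - 5)*(w + 7);  w^2 + w - 42 = (w - 6)*(w + 7)
Cancel the common factors (w + 7), (w - 6), (w - 5).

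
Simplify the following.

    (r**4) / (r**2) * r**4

r**6

Quotient: r**2
Multiply by r**4: add exponents.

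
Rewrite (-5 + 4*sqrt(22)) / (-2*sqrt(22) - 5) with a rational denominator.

Multiply numerator and denominator by -5 + 2*sqrt(22).
Denominator becomes -63; numerator becomes -30*sqrt(22) + 201.

(-67 + 10*sqrt(22))/21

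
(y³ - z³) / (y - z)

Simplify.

y² + y*z + z²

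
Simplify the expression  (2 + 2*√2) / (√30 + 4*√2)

Multiply numerator and denominator by -√30 + 4*√2.
Denominator becomes 2; numerator becomes -4*√15 - 2*√30 + 8*√2 + 16.

-2*√15 - √30 + 4*√2 + 8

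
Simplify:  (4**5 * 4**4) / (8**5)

4**5 = 2**10; 4**4 = 2**8; 8**5 = 2**15
Combine exponents: 2**3

2**3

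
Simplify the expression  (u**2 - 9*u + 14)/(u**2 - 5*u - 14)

(u - 2)/(u + 2)

Factor: u**2 - 9*u + 14 = (u - 2)*(u - 7);  u**2 - 5*u - 14 = (u + 2)*(u - 7)
Cancel the common factor (u - 7).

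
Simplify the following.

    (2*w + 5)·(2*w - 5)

(2*w)^2 - (5)^2 = 4*w² - 25.

4*w² - 25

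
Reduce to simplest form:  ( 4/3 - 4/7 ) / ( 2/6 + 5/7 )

8/11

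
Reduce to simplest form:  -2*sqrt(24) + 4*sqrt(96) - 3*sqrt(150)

-3*sqrt(6)

2*sqrt(24) = 4*sqrt(6); 4*sqrt(96) = 16*sqrt(6); 3*sqrt(150) = 15*sqrt(6)
Combine: (-4 + 16 - 15)·sqrt(6) = -3*sqrt(6)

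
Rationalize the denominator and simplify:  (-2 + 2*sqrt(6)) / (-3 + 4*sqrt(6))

(-2*sqrt(6) + 42)/87

Multiply numerator and denominator by -4*sqrt(6) - 3.
Denominator becomes -87; numerator becomes -42 + 2*sqrt(6).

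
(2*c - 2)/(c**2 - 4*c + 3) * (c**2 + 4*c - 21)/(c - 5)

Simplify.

(2*c + 14)/(c - 5)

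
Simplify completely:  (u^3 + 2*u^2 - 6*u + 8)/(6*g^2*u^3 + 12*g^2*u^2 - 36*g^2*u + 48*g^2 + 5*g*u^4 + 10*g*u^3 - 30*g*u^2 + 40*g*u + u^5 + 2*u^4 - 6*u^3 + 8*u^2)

Factor: u^3 + 2*u^2 - 6*u + 8 = (u + 4)*(u^2 - 2*u + 2);  6*g^2*u^3 + 12*g^2*u^2 - 36*g^2*u + 48*g^2 + 5*g*u^4 + 10*g*u^3 - 30*g*u^2 + 40*g*u + u^5 + 2*u^4 - 6*u^3 + 8*u^2 = (u^2 - 2*u + 2)*(2*g + u)*(u + 4)*(3*g + u)
Cancel the common factors (u^2 - 2*u + 2), (u + 4).

1/(6*g^2 + 5*g*u + u^2)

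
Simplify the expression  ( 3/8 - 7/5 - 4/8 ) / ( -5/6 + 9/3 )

-183/260

Numerator: 3/8 - 7/5 - 4/8 = -61/40
Denominator: -5/6 + 9/3 = 13/6
Divide: (-61/40) · (6/13) = -183/260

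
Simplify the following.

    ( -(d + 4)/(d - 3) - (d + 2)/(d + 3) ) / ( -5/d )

Numerator: -(d + 4)/(d - 3) - (d + 2)/(d + 3) = (-2*d^2 - 6*d - 6)/(d^2 - 9)
Denominator: -5/d = -5/d
Divide: ((-2*d^2 - 6*d - 6)/(d^2 - 9)) · (-d/5) = (2*d^3 + 6*d^2 + 6*d)/(5*d^2 - 45)

(2*d^3 + 6*d^2 + 6*d)/(5*d^2 - 45)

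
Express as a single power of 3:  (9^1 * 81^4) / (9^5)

3^8

9^1 = 3^2; 81^4 = 3^16; 9^5 = 3^10
Combine exponents: 3^8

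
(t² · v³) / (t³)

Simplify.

v³/t

Quotient: (t^-1) · v³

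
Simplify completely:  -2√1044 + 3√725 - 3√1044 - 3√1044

-33*√29

2√1044 = 12*√29; 3√725 = 15*√29; 3√1044 = 18*√29; 3√1044 = 18*√29
Combine: (-12 + 15 - 18 - 18)·√29 = -33*√29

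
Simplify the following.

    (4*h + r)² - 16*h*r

(4*h - r)²

Expanding gives 16*h² - 8*h*r + r², a perfect square.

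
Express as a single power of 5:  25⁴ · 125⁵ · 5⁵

5^28

25⁴ = 5^8; 125⁵ = 5^15; 5⁵ = 5^5
Combine exponents: 5^28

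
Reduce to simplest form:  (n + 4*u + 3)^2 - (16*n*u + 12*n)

(-n + 4*u + 3)^2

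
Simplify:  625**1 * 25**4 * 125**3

625**1 = 5**4; 25**4 = 5**8; 125**3 = 5**9
Combine exponents: 5**21

5**21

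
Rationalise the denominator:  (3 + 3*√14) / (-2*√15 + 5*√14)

(6*√15 + 15*√14 + 6*√210 + 210)/290

Multiply numerator and denominator by 2*√15 + 5*√14.
Denominator becomes 290; numerator becomes 6*√15 + 15*√14 + 6*√210 + 210.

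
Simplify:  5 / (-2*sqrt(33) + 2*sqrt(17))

(-5*sqrt(33) - 5*sqrt(17))/32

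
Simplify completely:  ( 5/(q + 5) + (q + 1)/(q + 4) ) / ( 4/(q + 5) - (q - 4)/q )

Numerator: 5/(q + 5) + (q + 1)/(q + 4) = (q^2 + 11*q + 25)/(q^2 + 9*q + 20)
Denominator: 4/(q + 5) - (q - 4)/q = (-q^2 + 3*q + 20)/(q^2 + 5*q)
Divide: ((q^2 + 11*q + 25)/(q^2 + 9*q + 20)) · ((q^2 + 5*q)/(-q^2 + 3*q + 20)) = (-q^3 - 11*q^2 - 25*q)/(q^3 + q^2 - 32*q - 80)

(-q^3 - 11*q^2 - 25*q)/(q^3 + q^2 - 32*q - 80)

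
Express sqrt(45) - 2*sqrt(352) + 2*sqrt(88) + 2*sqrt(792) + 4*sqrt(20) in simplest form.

11*sqrt(5) + 8*sqrt(22)

sqrt(45) = 3*sqrt(5); 2*sqrt(352) = 8*sqrt(22); 2*sqrt(88) = 4*sqrt(22); 2*sqrt(792) = 12*sqrt(22); 4*sqrt(20) = 8*sqrt(5)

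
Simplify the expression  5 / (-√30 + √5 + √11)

Group as (√5 + √11) - √30; multiply by (√5 + √11) + √30, then rationalise the remaining surd.

(35*√30 + 60*√11 + 90*√5 + 25*√66)/12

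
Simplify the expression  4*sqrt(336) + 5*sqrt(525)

41*sqrt(21)

4*sqrt(336) = 16*sqrt(21); 5*sqrt(525) = 25*sqrt(21)
Combine: (16 + 25)·sqrt(21) = 41*sqrt(21)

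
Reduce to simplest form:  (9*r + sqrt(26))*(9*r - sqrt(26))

81*r**2 - 26

Product of conjugates: (P+Q)(P-Q) = P**2 - Q**2.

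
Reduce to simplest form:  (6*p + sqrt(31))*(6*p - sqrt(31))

(6*p)^2 - (sqrt(31))^2 = 36*p^2 - 31.

36*p^2 - 31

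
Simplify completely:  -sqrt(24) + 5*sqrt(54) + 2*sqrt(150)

sqrt(24) = 2*sqrt(6); 5*sqrt(54) = 15*sqrt(6); 2*sqrt(150) = 10*sqrt(6)
Combine: (-2 + 15 + 10)·sqrt(6) = 23*sqrt(6)

23*sqrt(6)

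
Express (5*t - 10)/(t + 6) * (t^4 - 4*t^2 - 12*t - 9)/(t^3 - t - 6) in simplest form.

Factor: 5*t - 10 = 5*(t - 2);  t^4 - 4*t^2 - 12*t - 9 = (t + 1)*(t^2 + 2*t + 3)*(t - 3);  t^3 - t - 6 = (t^2 + 2*t + 3)*(t - 2)
Cancel the common factors (t^2 + 2*t + 3), (t - 2).

(5*t^2 - 10*t - 15)/(t + 6)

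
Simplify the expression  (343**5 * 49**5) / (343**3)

343**5 = 7**15; 49**5 = 7**10; 343**3 = 7**9
Combine exponents: 7**16

7**16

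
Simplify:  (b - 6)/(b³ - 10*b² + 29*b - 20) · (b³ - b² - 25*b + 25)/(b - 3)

(b² - b - 30)/(b² - 7*b + 12)

Factor: b³ - 10*b² + 29*b - 20 = (b - 1)·(b - 4)·(b - 5);  b³ - b² - 25*b + 25 = (b + 5)·(b - 5)·(b - 1)
Cancel the common factors (b - 5), (b - 1).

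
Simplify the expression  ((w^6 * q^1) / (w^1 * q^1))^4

Inside the bracket: w^5
Raise to the power 4: w^20

w^20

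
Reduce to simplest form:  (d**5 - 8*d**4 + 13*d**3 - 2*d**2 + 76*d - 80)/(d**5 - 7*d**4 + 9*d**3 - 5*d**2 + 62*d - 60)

Factor: d**5 - 8*d**4 + 13*d**3 - 2*d**2 + 76*d - 80 = (d - 5)*(d**2 + 2*d + 4)*(d - 4)*(d - 1);  d**5 - 7*d**4 + 9*d**3 - 5*d**2 + 62*d - 60 = (d - 3)*(d - 5)*(d - 1)*(d**2 + 2*d + 4)
Cancel the common factors (d**2 + 2*d + 4), (d - 5), (d - 1).

(d - 4)/(d - 3)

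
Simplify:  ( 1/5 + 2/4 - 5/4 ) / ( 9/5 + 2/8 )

-11/41

Numerator: 1/5 + 2/4 - 5/4 = -11/20
Denominator: 9/5 + 2/8 = 41/20
Divide: (-11/20) · (20/41) = -11/41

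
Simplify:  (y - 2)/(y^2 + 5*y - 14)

Factor: y^2 + 5*y - 14 = (y - 2)*(y + 7)
Cancel the common factor (y - 2).

1/(y + 7)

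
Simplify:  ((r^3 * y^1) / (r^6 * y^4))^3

1/(r^9*y^9)

Inside the bracket: (r^-3) * (y^-3)
Raise to the power 3: (r^-9) * (y^-9)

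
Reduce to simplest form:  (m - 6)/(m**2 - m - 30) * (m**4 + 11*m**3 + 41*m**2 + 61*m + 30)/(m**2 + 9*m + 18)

(m**2 + 3*m + 2)/(m + 6)

Factor: m**2 - m - 30 = (m + 5)*(m - 6);  m**4 + 11*m**3 + 41*m**2 + 61*m + 30 = (m + 5)*(m + 2)*(m + 1)*(m + 3);  m**2 + 9*m + 18 = (m + 3)*(m + 6)
Cancel the common factors (m + 3), (m + 5), (m - 6).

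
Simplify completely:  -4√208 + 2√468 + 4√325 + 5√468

46*√13

4√208 = 16*√13; 2√468 = 12*√13; 4√325 = 20*√13; 5√468 = 30*√13
Combine: (-16 + 12 + 20 + 30)·√13 = 46*√13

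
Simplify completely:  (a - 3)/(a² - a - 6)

1/(a + 2)

Factor: a² - a - 6 = (a - 3)·(a + 2)
Cancel the common factor (a - 3).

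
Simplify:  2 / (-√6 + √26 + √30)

Group as (√26 + √30) - √6; multiply by (√26 + √30) + √6, then rationalise the remaining surd.

(-25*√6 + √30 + 5*√26 + 6*√130)/155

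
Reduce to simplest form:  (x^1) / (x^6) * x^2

x^(-3)

Quotient: (x^-5)
Multiply by x^2: add exponents.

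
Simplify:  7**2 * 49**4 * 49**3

7**2 = 7**2; 49**4 = 7**8; 49**3 = 7**6
Combine exponents: 7**16

7**16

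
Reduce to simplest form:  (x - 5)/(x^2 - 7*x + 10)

Factor: x^2 - 7*x + 10 = (x - 2)*(x - 5)
Cancel the common factor (x - 5).

1/(x - 2)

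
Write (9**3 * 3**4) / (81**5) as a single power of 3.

9**3 = 3**6; 3**4 = 3**4; 81**5 = 3**20
Combine exponents: 3**(-10)

3**(-10)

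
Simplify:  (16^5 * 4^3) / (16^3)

2^14

16^5 = 2^20; 4^3 = 2^6; 16^3 = 2^12
Combine exponents: 2^14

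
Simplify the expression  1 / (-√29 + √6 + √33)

(-5*√29 + √33 + 28*√6 + 3*√638)/346

Group as (√6 + √33) - √29; multiply by (√6 + √33) + √29, then rationalise the remaining surd.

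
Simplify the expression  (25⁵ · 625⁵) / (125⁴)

5^18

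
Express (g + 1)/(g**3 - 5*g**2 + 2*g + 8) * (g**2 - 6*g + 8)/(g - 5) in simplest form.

Factor: g**3 - 5*g**2 + 2*g + 8 = (g - 2)*(g + 1)*(g - 4);  g**2 - 6*g + 8 = (g - 4)*(g - 2)
Cancel the common factors (g - 2), (g - 4), (g + 1).

1/(g - 5)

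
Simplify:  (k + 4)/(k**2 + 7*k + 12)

Factor: k**2 + 7*k + 12 = (k + 3)*(k + 4)
Cancel the common factor (k + 4).

1/(k + 3)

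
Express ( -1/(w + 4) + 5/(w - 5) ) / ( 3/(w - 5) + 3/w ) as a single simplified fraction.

Numerator: -1/(w + 4) + 5/(w - 5) = (4*w + 25)/(w² - w - 20)
Denominator: 3/(w - 5) + 3/w = (6*w - 15)/(w² - 5*w)
Divide: ((4*w + 25)/(w² - w - 20)) · ((w² - 5*w)/(6*w - 15)) = (4*w² + 25*w)/(6*w² + 9*w - 60)

(4*w² + 25*w)/(6*w² + 9*w - 60)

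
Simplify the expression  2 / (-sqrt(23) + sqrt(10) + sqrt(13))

Group as (sqrt(10) + sqrt(13)) - sqrt(23); multiply by (sqrt(10) + sqrt(13)) + sqrt(23), then rationalise the remaining surd.

(10*sqrt(13) + 13*sqrt(10) + sqrt(2990))/130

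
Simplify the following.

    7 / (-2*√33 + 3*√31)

(2*√33 + 3*√31)/21

Multiply numerator and denominator by 2*√33 + 3*√31.
Denominator becomes 147; numerator becomes 14*√33 + 21*√31.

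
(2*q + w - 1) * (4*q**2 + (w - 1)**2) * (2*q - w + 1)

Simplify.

16*q**4 - w**4 + 4*w**3 - 6*w**2 + 4*w - 1

((2*q)+(w - 1))((2*q)-(w - 1)) = 4*q**2 - w**2 + 2*w - 1; continue pairing.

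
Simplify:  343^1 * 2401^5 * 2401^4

7^39

343^1 = 7^3; 2401^5 = 7^20; 2401^4 = 7^16
Combine exponents: 7^39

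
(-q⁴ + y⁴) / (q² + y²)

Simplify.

-q² + y²

Factor y^4 - q^4 and cancel (q² + y²).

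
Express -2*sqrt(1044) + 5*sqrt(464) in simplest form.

2*sqrt(1044) = 12*sqrt(29); 5*sqrt(464) = 20*sqrt(29)
Combine: (-12 + 20)·sqrt(29) = 8*sqrt(29)

8*sqrt(29)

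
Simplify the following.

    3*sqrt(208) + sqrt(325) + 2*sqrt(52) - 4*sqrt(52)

3*sqrt(208) = 12*sqrt(13); sqrt(325) = 5*sqrt(13); 2*sqrt(52) = 4*sqrt(13); 4*sqrt(52) = 8*sqrt(13)
Combine: (12 + 5 + 4 - 8)·sqrt(13) = 13*sqrt(13)

13*sqrt(13)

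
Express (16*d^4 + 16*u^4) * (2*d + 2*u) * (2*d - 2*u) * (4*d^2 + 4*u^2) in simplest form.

((2*d)+(2*u))((2*d)-(2*u)) = 4*d^2 - 4*u^2; continue pairing.

256*d^8 - 256*u^8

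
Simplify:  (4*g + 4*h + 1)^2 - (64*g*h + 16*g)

(-4*g + 4*h + 1)^2

Expand the square and combine the (64*g*h + 16*g) term.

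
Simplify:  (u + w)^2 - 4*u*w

Expand the square and combine the 4*u*w term.

(u - w)^2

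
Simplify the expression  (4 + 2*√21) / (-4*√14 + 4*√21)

Multiply numerator and denominator by 4*√14 + 4*√21.
Denominator becomes 112; numerator becomes 16*√14 + 16*√21 + 56*√6 + 168.

(2*√14 + 2*√21 + 7*√6 + 21)/14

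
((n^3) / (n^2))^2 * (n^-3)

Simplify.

Inside the bracket: n^1
Raise to the power 2: n^2
Multiply by (n^-3): add exponents.

1/n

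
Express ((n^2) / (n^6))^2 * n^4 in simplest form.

n^(-4)

Inside the bracket: (n^-4)
Raise to the power 2: (n^-8)
Multiply by n^4: add exponents.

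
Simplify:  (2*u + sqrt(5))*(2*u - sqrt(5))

4*u**2 - 5

(2*u)**2 - (sqrt(5))**2 = 4*u**2 - 5.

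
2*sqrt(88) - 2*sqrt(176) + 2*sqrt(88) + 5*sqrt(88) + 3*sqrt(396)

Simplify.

10*sqrt(11) + 18*sqrt(22)

2*sqrt(88) = 4*sqrt(22); 2*sqrt(176) = 8*sqrt(11); 2*sqrt(88) = 4*sqrt(22); 5*sqrt(88) = 10*sqrt(22); 3*sqrt(396) = 18*sqrt(11)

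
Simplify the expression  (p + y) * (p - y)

p^2 - y^2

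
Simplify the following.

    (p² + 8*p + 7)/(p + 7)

p + 1

Factor: p² + 8*p + 7 = (p + 1)·(p + 7)
Cancel the common factor (p + 7).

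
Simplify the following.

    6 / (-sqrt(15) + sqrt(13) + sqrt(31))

Group as (sqrt(13) + sqrt(31)) - sqrt(15); multiply by (sqrt(13) + sqrt(31)) + sqrt(15), then rationalise the remaining surd.

(-58*sqrt(15) - 6*sqrt(31) + 66*sqrt(13) + 4*sqrt(6045))/257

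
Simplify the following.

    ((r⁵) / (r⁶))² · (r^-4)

r^(-6)

Inside the bracket: (r^-1)
Raise to the power 2: (r^-2)
Multiply by (r^-4): add exponents.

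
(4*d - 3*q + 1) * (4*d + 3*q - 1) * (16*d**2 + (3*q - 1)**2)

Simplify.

((4*d)+(3*q - 1))((4*d)-(3*q - 1)) = 16*d**2 - 9*q**2 + 6*q - 1; continue pairing.

256*d**4 - 81*q**4 + 108*q**3 - 54*q**2 + 12*q - 1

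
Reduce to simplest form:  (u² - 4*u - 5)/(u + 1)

Factor: u² - 4*u - 5 = (u + 1)·(u - 5)
Cancel the common factor (u + 1).

u - 5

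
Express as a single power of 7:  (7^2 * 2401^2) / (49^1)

7^8

7^2 = 7^2; 2401^2 = 7^8; 49^1 = 7^2
Combine exponents: 7^8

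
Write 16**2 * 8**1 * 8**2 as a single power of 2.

2**17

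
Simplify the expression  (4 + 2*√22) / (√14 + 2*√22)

(-2*√77 - 2*√14 + 4*√22 + 44)/37

Multiply numerator and denominator by -√14 + 2*√22.
Denominator becomes 74; numerator becomes -4*√77 - 4*√14 + 8*√22 + 88.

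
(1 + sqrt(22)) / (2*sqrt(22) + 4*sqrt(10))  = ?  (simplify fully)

(-22 - sqrt(22) + 2*sqrt(10) + 4*sqrt(55))/36

Multiply numerator and denominator by -4*sqrt(10) + 2*sqrt(22).
Denominator becomes -72; numerator becomes -8*sqrt(55) - 4*sqrt(10) + 2*sqrt(22) + 44.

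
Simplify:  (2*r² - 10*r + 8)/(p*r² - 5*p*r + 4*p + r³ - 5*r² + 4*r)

Factor: 2*r² - 10*r + 8 = 2·(r - 4)·(r - 1);  p*r² - 5*p*r + 4*p + r³ - 5*r² + 4*r = (p + r)·(r - 1)·(r - 4)
Cancel the common factors (r - 1), (r - 4).

2/(p + r)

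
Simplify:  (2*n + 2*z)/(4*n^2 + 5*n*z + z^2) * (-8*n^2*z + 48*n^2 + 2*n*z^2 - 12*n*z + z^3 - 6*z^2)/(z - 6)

-4*n + 2*z

Factor: 2*n + 2*z = 2*(n + z);  4*n^2 + 5*n*z + z^2 = (n + z)*(4*n + z);  -8*n^2*z + 48*n^2 + 2*n*z^2 - 12*n*z + z^3 - 6*z^2 = (4*n + z)*(-2*n + z)*(z - 6)
Cancel the common factors (z - 6), (n + z), (4*n + z).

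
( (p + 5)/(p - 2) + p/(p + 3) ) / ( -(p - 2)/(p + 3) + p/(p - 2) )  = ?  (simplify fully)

(2*p^2 + 6*p + 15)/(7*p - 4)

Numerator: (p + 5)/(p - 2) + p/(p + 3) = (2*p^2 + 6*p + 15)/(p^2 + p - 6)
Denominator: -(p - 2)/(p + 3) + p/(p - 2) = (7*p - 4)/(p^2 + p - 6)
Divide: ((2*p^2 + 6*p + 15)/(p^2 + p - 6)) · ((p^2 + p - 6)/(7*p - 4)) = (2*p^2 + 6*p + 15)/(7*p - 4)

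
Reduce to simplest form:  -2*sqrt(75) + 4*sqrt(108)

14*sqrt(3)

2*sqrt(75) = 10*sqrt(3); 4*sqrt(108) = 24*sqrt(3)
Combine: (-10 + 24)·sqrt(3) = 14*sqrt(3)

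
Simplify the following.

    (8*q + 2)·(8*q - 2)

64*q² - 4

Difference of squares with P = 8*q, Q = 2.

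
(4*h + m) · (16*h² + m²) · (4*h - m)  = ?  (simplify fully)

((4*h)+m)((4*h)-m) = 16*h² - m²; continue pairing.

256*h⁴ - m⁴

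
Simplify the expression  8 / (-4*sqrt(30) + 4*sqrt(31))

2*sqrt(30) + 2*sqrt(31)

Multiply numerator and denominator by 4*sqrt(30) + 4*sqrt(31).
Denominator becomes 16; numerator becomes 32*sqrt(30) + 32*sqrt(31).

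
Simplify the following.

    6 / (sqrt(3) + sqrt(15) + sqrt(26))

Group as (sqrt(3) + sqrt(26)) + sqrt(15); multiply by (sqrt(3) + sqrt(26)) - sqrt(15), then rationalise the remaining surd.

(-9*sqrt(130) - 12*sqrt(26) + 21*sqrt(15) + 57*sqrt(3))/29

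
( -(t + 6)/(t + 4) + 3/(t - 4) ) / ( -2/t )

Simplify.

(t^3 - t^2 - 36*t)/(2*t^2 - 32)

Numerator: -(t + 6)/(t + 4) + 3/(t - 4) = (-t^2 + t + 36)/(t^2 - 16)
Denominator: -2/t = -2/t
Divide: ((-t^2 + t + 36)/(t^2 - 16)) · (-t/2) = (t^3 - t^2 - 36*t)/(2*t^2 - 32)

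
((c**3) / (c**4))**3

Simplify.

c**(-3)

Inside the bracket: (c**-1)
Raise to the power 3: (c**-3)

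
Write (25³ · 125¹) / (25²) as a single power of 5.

5^5

25³ = 5^6; 125¹ = 5^3; 25² = 5^4
Combine exponents: 5^5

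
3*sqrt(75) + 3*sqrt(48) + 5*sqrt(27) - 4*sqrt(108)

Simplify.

3*sqrt(75) = 15*sqrt(3); 3*sqrt(48) = 12*sqrt(3); 5*sqrt(27) = 15*sqrt(3); 4*sqrt(108) = 24*sqrt(3)
Combine: (15 + 12 + 15 - 24)·sqrt(3) = 18*sqrt(3)

18*sqrt(3)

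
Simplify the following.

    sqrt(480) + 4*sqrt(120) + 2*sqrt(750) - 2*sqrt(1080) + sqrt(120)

12*sqrt(30)

sqrt(480) = 4*sqrt(30); 4*sqrt(120) = 8*sqrt(30); 2*sqrt(750) = 10*sqrt(30); 2*sqrt(1080) = 12*sqrt(30); sqrt(120) = 2*sqrt(30)
Combine: (4 + 8 + 10 - 12 + 2)·sqrt(30) = 12*sqrt(30)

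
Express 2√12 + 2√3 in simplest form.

2√12 = 4*√3; 2√3 = 2*√3
Combine: (4 + 2)·√3 = 6*√3

6*√3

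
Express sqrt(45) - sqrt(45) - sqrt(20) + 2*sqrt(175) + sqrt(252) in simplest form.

-2*sqrt(5) + 16*sqrt(7)

sqrt(45) = 3*sqrt(5); sqrt(45) = 3*sqrt(5); sqrt(20) = 2*sqrt(5); 2*sqrt(175) = 10*sqrt(7); sqrt(252) = 6*sqrt(7)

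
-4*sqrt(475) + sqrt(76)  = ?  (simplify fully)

4*sqrt(475) = 20*sqrt(19); sqrt(76) = 2*sqrt(19)
Combine: (-20 + 2)·sqrt(19) = -18*sqrt(19)

-18*sqrt(19)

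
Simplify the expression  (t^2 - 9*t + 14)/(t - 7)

t - 2

Factor: t^2 - 9*t + 14 = (t - 2)*(t - 7)
Cancel the common factor (t - 7).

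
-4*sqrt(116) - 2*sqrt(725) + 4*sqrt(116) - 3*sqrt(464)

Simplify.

4*sqrt(116) = 8*sqrt(29); 2*sqrt(725) = 10*sqrt(29); 4*sqrt(116) = 8*sqrt(29); 3*sqrt(464) = 12*sqrt(29)
Combine: (-8 - 10 + 8 - 12)·sqrt(29) = -22*sqrt(29)

-22*sqrt(29)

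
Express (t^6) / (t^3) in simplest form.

Quotient: t^3

t^3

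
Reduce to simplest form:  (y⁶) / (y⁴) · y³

Quotient: y²
Multiply by y³: add exponents.

y⁵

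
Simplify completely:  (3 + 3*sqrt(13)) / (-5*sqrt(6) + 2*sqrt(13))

Multiply numerator and denominator by 2*sqrt(13) + 5*sqrt(6).
Denominator becomes -98; numerator becomes 6*sqrt(13) + 15*sqrt(6) + 78 + 15*sqrt(78).

(-15*sqrt(78) - 78 - 15*sqrt(6) - 6*sqrt(13))/98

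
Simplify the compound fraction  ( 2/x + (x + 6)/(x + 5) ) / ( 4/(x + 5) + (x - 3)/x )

(x² + 8*x + 10)/(x² + 6*x - 15)

Numerator: 2/x + (x + 6)/(x + 5) = (x² + 8*x + 10)/(x² + 5*x)
Denominator: 4/(x + 5) + (x - 3)/x = (x² + 6*x - 15)/(x² + 5*x)
Divide: ((x² + 8*x + 10)/(x² + 5*x)) · ((x² + 5*x)/(x² + 6*x - 15)) = (x² + 8*x + 10)/(x² + 6*x - 15)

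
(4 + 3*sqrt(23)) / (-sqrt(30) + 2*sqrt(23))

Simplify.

(4*sqrt(30) + 8*sqrt(23) + 3*sqrt(690) + 138)/62

Multiply numerator and denominator by sqrt(30) + 2*sqrt(23).
Denominator becomes 62; numerator becomes 4*sqrt(30) + 8*sqrt(23) + 3*sqrt(690) + 138.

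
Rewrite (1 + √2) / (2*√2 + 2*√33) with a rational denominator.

(-2 - √2 + √33 + √66)/62

Multiply numerator and denominator by -2*√33 + 2*√2.
Denominator becomes -124; numerator becomes -2*√66 - 2*√33 + 2*√2 + 4.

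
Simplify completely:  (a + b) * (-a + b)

-a^2 + b^2

Telescope via difference of squares: (b+a)(b-a) = -a^2 + b^2.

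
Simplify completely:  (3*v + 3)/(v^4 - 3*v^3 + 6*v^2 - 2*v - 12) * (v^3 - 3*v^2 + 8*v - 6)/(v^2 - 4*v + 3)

3/(v^2 - 5*v + 6)

Factor: 3*v + 3 = 3*(v + 1);  v^4 - 3*v^3 + 6*v^2 - 2*v - 12 = (v - 2)*(v^2 - 2*v + 6)*(v + 1);  v^3 - 3*v^2 + 8*v - 6 = (v^2 - 2*v + 6)*(v - 1);  v^2 - 4*v + 3 = (v - 1)*(v - 3)
Cancel the common factors (v^2 - 2*v + 6), (v + 1), (v - 1).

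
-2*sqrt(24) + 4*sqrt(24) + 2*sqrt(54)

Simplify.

10*sqrt(6)

2*sqrt(24) = 4*sqrt(6); 4*sqrt(24) = 8*sqrt(6); 2*sqrt(54) = 6*sqrt(6)
Combine: (-4 + 8 + 6)·sqrt(6) = 10*sqrt(6)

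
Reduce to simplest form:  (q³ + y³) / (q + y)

Factor as (a+b)(a^2-ab+b^2) with a=q, b=y.

q² - q*y + y²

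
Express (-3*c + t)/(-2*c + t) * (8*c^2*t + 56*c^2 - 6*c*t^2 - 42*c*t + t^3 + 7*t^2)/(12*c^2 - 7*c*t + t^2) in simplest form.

t + 7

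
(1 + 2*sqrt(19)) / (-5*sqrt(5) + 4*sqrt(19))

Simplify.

Multiply numerator and denominator by 5*sqrt(5) + 4*sqrt(19).
Denominator becomes 179; numerator becomes 5*sqrt(5) + 4*sqrt(19) + 10*sqrt(95) + 152.

(5*sqrt(5) + 4*sqrt(19) + 10*sqrt(95) + 152)/179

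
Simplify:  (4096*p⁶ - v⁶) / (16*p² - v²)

4096*p⁶ - v⁶ factors as (4*p - v)*(4*p + v)*(16*p² - 4*p*v + v²)*(16*p² + 4*p*v + v²).

256*p⁴ + 16*p²*v² + v⁴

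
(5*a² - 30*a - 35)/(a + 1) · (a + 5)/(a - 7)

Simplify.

Factor: 5*a² - 30*a - 35 = 5·(a + 1)·(a - 7)
Cancel the common factors (a - 7), (a + 1).

5*a + 25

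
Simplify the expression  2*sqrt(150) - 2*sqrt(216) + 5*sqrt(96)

2*sqrt(150) = 10*sqrt(6); 2*sqrt(216) = 12*sqrt(6); 5*sqrt(96) = 20*sqrt(6)
Combine: (10 - 12 + 20)·sqrt(6) = 18*sqrt(6)

18*sqrt(6)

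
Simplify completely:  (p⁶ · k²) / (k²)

p⁶

Quotient: p⁶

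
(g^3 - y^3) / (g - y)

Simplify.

g^2 + g*y + y^2

g^3 - y^3 = (g - y)(g^2 + g*y + y^2).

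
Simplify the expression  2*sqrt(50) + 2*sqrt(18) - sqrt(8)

2*sqrt(50) = 10*sqrt(2); 2*sqrt(18) = 6*sqrt(2); sqrt(8) = 2*sqrt(2)
Combine: (10 + 6 - 2)·sqrt(2) = 14*sqrt(2)

14*sqrt(2)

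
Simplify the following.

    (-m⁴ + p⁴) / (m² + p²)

Factor p^4 - m^4 and cancel (m² + p²).

-m² + p²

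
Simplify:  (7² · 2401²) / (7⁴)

7^6

7² = 7^2; 2401² = 7^8; 7⁴ = 7^4
Combine exponents: 7^6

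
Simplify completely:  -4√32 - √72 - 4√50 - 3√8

-48*√2

4√32 = 16*√2; √72 = 6*√2; 4√50 = 20*√2; 3√8 = 6*√2
Combine: (-16 - 6 - 20 - 6)·√2 = -48*√2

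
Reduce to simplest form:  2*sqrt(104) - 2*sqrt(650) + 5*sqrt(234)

9*sqrt(26)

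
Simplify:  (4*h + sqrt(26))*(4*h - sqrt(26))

16*h^2 - 26

(4*h)^2 - (sqrt(26))^2 = 16*h^2 - 26.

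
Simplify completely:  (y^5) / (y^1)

Quotient: y^4

y^4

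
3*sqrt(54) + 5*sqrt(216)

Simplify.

3*sqrt(54) = 9*sqrt(6); 5*sqrt(216) = 30*sqrt(6)
Combine: (9 + 30)·sqrt(6) = 39*sqrt(6)

39*sqrt(6)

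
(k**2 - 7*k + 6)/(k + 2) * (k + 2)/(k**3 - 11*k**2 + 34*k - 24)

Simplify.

1/(k - 4)

Factor: k**2 - 7*k + 6 = (k - 6)*(k - 1);  k**3 - 11*k**2 + 34*k - 24 = (k - 4)*(k - 1)*(k - 6)
Cancel the common factors (k - 1), (k - 6), (k + 2).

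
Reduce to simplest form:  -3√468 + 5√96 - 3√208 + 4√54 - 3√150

-30*√13 + 17*√6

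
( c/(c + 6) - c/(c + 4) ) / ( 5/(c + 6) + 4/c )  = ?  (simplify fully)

Numerator: c/(c + 6) - c/(c + 4) = -2*c/(c² + 10*c + 24)
Denominator: 5/(c + 6) + 4/c = (9*c + 24)/(c² + 6*c)
Divide: (-2*c/(c² + 10*c + 24)) · ((c² + 6*c)/(9*c + 24)) = -2*c²/(9*c² + 60*c + 96)

-2*c²/(9*c² + 60*c + 96)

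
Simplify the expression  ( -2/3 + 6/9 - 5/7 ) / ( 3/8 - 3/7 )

40/3

Numerator: -2/3 + 6/9 - 5/7 = -5/7
Denominator: 3/8 - 3/7 = -3/56
Divide: (-5/7) · (-56/3) = 40/3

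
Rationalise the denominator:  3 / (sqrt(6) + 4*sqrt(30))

Multiply numerator and denominator by -sqrt(6) + 4*sqrt(30).
Denominator becomes 474; numerator becomes -3*sqrt(6) + 12*sqrt(30).

(-sqrt(6) + 4*sqrt(30))/158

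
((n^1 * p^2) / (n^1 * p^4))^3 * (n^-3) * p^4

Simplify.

1/(n^3*p^2)

Inside the bracket: (p^-2)
Raise to the power 3: (p^-6)
Multiply by (n^-3) * p^4: add exponents.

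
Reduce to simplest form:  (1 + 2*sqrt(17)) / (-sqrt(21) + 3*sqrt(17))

Multiply numerator and denominator by sqrt(21) + 3*sqrt(17).
Denominator becomes 132; numerator becomes sqrt(21) + 3*sqrt(17) + 2*sqrt(357) + 102.

(sqrt(21) + 3*sqrt(17) + 2*sqrt(357) + 102)/132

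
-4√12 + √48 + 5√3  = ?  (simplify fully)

√3

4√12 = 8*√3; √48 = 4*√3; 5√3 = 5*√3
Combine: (-8 + 4 + 5)·√3 = √3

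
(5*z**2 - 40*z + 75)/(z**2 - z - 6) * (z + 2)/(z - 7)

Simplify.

Factor: 5*z**2 - 40*z + 75 = 5*(z - 5)*(z - 3);  z**2 - z - 6 = (z + 2)*(z - 3)
Cancel the common factors (z - 3), (z + 2).

(5*z - 25)/(z - 7)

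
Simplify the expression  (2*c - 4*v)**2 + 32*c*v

Expand the square and combine the 32*c*v term.

4*(c + 2*v)**2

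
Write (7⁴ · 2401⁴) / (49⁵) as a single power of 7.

7^10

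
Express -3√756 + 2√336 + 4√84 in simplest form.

3√756 = 18*√21; 2√336 = 8*√21; 4√84 = 8*√21
Combine: (-18 + 8 + 8)·√21 = -2*√21

-2*√21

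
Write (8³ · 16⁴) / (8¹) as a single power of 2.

8³ = 2^9; 16⁴ = 2^16; 8¹ = 2^3
Combine exponents: 2^22

2^22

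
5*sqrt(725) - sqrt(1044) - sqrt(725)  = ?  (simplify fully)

14*sqrt(29)

5*sqrt(725) = 25*sqrt(29); sqrt(1044) = 6*sqrt(29); sqrt(725) = 5*sqrt(29)
Combine: (25 - 6 - 5)·sqrt(29) = 14*sqrt(29)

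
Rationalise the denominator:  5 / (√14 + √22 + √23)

(-20*√1771 + 65*√23 + 75*√22 + 155*√14)/1063

Group as (√14 + √22) + √23; multiply by (√14 + √22) - √23, then rationalise the remaining surd.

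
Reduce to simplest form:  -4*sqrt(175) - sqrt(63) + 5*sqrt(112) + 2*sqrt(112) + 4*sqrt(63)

4*sqrt(175) = 20*sqrt(7); sqrt(63) = 3*sqrt(7); 5*sqrt(112) = 20*sqrt(7); 2*sqrt(112) = 8*sqrt(7); 4*sqrt(63) = 12*sqrt(7)
Combine: (-20 - 3 + 20 + 8 + 12)·sqrt(7) = 17*sqrt(7)

17*sqrt(7)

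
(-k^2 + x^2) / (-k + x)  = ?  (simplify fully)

Factor x^2 - k^2 and cancel (-k + x).

k + x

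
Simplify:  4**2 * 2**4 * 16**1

2**12

4**2 = 2**4; 2**4 = 2**4; 16**1 = 2**4
Combine exponents: 2**12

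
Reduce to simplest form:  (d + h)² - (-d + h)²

Only the odd-power cross terms survive.

4*d*h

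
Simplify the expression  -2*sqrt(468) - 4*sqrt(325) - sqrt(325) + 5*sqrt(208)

-17*sqrt(13)

2*sqrt(468) = 12*sqrt(13); 4*sqrt(325) = 20*sqrt(13); sqrt(325) = 5*sqrt(13); 5*sqrt(208) = 20*sqrt(13)
Combine: (-12 - 20 - 5 + 20)·sqrt(13) = -17*sqrt(13)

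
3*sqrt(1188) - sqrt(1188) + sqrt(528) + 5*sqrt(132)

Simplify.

26*sqrt(33)

3*sqrt(1188) = 18*sqrt(33); sqrt(1188) = 6*sqrt(33); sqrt(528) = 4*sqrt(33); 5*sqrt(132) = 10*sqrt(33)
Combine: (18 - 6 + 4 + 10)·sqrt(33) = 26*sqrt(33)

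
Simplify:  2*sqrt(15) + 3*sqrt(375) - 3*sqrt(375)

2*sqrt(15)

2*sqrt(15) = 2*sqrt(15); 3*sqrt(375) = 15*sqrt(15); 3*sqrt(375) = 15*sqrt(15)
Combine: (2 + 15 - 15)·sqrt(15) = 2*sqrt(15)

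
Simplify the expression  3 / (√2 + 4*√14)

(-√2 + 4*√14)/74

Multiply numerator and denominator by -4*√14 + √2.
Denominator becomes -222; numerator becomes -12*√14 + 3*√2.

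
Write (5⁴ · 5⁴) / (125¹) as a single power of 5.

5^5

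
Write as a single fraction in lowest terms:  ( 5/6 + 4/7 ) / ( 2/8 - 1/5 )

Numerator: 5/6 + 4/7 = 59/42
Denominator: 2/8 - 1/5 = 1/20
Divide: (59/42) · (20) = 590/21

590/21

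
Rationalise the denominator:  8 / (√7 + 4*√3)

(-8*√7 + 32*√3)/41

Multiply numerator and denominator by -√7 + 4*√3.
Denominator becomes 41; numerator becomes -8*√7 + 32*√3.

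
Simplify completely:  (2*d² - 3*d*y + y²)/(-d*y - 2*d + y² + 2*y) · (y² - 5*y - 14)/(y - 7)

-2*d + y

Factor: 2*d² - 3*d*y + y² = (-2*d + y)·(-d + y);  -d*y - 2*d + y² + 2*y = (-d + y)·(y + 2);  y² - 5*y - 14 = (y + 2)·(y - 7)
Cancel the common factors (-d + y), (y + 2), (y - 7).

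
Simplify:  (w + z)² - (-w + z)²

Binomially expand both and collect terms in z, w.

4*w*z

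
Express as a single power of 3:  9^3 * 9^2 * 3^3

9^3 = 3^6; 9^2 = 3^4; 3^3 = 3^3
Combine exponents: 3^13

3^13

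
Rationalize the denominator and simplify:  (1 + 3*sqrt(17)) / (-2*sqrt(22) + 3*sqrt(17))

Multiply numerator and denominator by 2*sqrt(22) + 3*sqrt(17).
Denominator becomes 65; numerator becomes 2*sqrt(22) + 3*sqrt(17) + 6*sqrt(374) + 153.

(2*sqrt(22) + 3*sqrt(17) + 6*sqrt(374) + 153)/65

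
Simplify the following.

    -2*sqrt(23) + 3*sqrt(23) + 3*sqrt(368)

13*sqrt(23)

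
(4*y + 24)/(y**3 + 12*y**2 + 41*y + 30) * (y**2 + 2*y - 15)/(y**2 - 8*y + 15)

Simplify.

4/(y**2 - 4*y - 5)

Factor: 4*y + 24 = 4*(y + 6);  y**3 + 12*y**2 + 41*y + 30 = (y + 6)*(y + 1)*(y + 5);  y**2 + 2*y - 15 = (y - 3)*(y + 5);  y**2 - 8*y + 15 = (y - 5)*(y - 3)
Cancel the common factors (y + 5), (y + 6), (y - 3).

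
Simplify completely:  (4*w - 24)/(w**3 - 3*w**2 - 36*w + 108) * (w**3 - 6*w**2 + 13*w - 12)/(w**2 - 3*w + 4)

4/(w + 6)

Factor: 4*w - 24 = 4*(w - 6);  w**3 - 3*w**2 - 36*w + 108 = (w - 3)*(w - 6)*(w + 6);  w**3 - 6*w**2 + 13*w - 12 = (w - 3)*(w**2 - 3*w + 4)
Cancel the common factors (w**2 - 3*w + 4), (w - 6), (w - 3).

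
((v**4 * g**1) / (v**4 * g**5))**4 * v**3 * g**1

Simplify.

v**3/g**15

Inside the bracket: (g**-4)
Raise to the power 4: (g**-16)
Multiply by v**3 * g**1: add exponents.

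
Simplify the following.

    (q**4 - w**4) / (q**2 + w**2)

q**2 - w**2

Factor q**4 - w**4 and cancel (q**2 + w**2).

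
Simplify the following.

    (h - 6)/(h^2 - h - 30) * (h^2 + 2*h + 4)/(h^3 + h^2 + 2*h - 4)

1/(h^2 + 4*h - 5)

Factor: h^2 - h - 30 = (h - 6)*(h + 5);  h^3 + h^2 + 2*h - 4 = (h^2 + 2*h + 4)*(h - 1)
Cancel the common factors (h^2 + 2*h + 4), (h - 6).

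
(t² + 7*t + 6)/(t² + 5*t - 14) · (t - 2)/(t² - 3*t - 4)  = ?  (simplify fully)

Factor: t² + 7*t + 6 = (t + 6)·(t + 1);  t² + 5*t - 14 = (t - 2)·(t + 7);  t² - 3*t - 4 = (t - 4)·(t + 1)
Cancel the common factors (t + 1), (t - 2).

(t + 6)/(t² + 3*t - 28)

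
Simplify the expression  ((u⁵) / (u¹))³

Inside the bracket: u⁴
Raise to the power 3: u^12

u^12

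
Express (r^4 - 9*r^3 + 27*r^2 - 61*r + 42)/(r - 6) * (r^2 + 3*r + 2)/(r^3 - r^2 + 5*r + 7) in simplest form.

Factor: r^4 - 9*r^3 + 27*r^2 - 61*r + 42 = (r - 1)*(r - 6)*(r^2 - 2*r + 7);  r^2 + 3*r + 2 = (r + 2)*(r + 1);  r^3 - r^2 + 5*r + 7 = (r^2 - 2*r + 7)*(r + 1)
Cancel the common factors (r^2 - 2*r + 7), (r - 6), (r + 1).

r^2 + r - 2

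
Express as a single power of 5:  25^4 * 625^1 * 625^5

25^4 = 5^8; 625^1 = 5^4; 625^5 = 5^20
Combine exponents: 5^32

5^32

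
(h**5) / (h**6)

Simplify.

1/h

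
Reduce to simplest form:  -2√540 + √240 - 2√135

2√540 = 12*√15; √240 = 4*√15; 2√135 = 6*√15
Combine: (-12 + 4 - 6)·√15 = -14*√15

-14*√15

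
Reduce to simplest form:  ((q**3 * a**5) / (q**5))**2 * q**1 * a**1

Inside the bracket: (q**-2) * a**5
Raise to the power 2: (q**-4) * a**10
Multiply by q**1 * a**1: add exponents.

a**11/q**3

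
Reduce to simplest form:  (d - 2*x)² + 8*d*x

Expanding gives d² + 4*d*x + 4*x², a perfect square.

(d + 2*x)²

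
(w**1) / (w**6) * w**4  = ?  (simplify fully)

Quotient: (w**-5)
Multiply by w**4: add exponents.

1/w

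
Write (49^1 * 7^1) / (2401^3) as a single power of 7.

49^1 = 7^2; 7^1 = 7^1; 2401^3 = 7^12
Combine exponents: 7^(-9)

7^(-9)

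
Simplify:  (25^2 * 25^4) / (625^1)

25^2 = 5^4; 25^4 = 5^8; 625^1 = 5^4
Combine exponents: 5^8

5^8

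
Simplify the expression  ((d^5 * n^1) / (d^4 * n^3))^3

Inside the bracket: d^1 * (n^-2)
Raise to the power 3: d^3 * (n^-6)

d^3/n^6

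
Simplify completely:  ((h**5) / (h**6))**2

Inside the bracket: (h**-1)
Raise to the power 2: (h**-2)

h**(-2)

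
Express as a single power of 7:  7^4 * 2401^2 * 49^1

7^14

7^4 = 7^4; 2401^2 = 7^8; 49^1 = 7^2
Combine exponents: 7^14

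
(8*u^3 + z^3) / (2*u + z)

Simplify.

z^3 + (2*u)^3 = (2*u + z)(4*u^2 - 2*u*z + z^2).

4*u^2 - 2*u*z + z^2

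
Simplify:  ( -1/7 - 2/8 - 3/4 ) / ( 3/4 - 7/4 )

8/7

Numerator: -1/7 - 2/8 - 3/4 = -8/7
Denominator: 3/4 - 7/4 = -1
Divide: (-8/7) · (-1) = 8/7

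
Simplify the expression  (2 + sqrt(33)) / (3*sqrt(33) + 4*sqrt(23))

Multiply numerator and denominator by -4*sqrt(23) + 3*sqrt(33).
Denominator becomes -71; numerator becomes -4*sqrt(759) - 8*sqrt(23) + 6*sqrt(33) + 99.

(-99 - 6*sqrt(33) + 8*sqrt(23) + 4*sqrt(759))/71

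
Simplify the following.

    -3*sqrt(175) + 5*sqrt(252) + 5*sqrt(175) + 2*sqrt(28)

3*sqrt(175) = 15*sqrt(7); 5*sqrt(252) = 30*sqrt(7); 5*sqrt(175) = 25*sqrt(7); 2*sqrt(28) = 4*sqrt(7)
Combine: (-15 + 30 + 25 + 4)·sqrt(7) = 44*sqrt(7)

44*sqrt(7)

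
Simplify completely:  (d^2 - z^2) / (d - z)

d + z

d^2 - z^2 factors as -(-d + z)*(d + z).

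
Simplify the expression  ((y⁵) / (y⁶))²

y^(-2)

Inside the bracket: (y^-1)
Raise to the power 2: (y^-2)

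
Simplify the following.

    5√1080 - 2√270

24*√30

5√1080 = 30*√30; 2√270 = 6*√30
Combine: (30 - 6)·√30 = 24*√30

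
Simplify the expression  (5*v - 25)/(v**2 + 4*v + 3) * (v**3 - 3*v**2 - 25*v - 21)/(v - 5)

5*v - 35

Factor: 5*v - 25 = 5*(v - 5);  v**2 + 4*v + 3 = (v + 3)*(v + 1);  v**3 - 3*v**2 - 25*v - 21 = (v - 7)*(v + 1)*(v + 3)
Cancel the common factors (v + 1), (v + 3), (v - 5).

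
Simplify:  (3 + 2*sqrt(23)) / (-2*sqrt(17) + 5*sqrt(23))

Multiply numerator and denominator by 2*sqrt(17) + 5*sqrt(23).
Denominator becomes 507; numerator becomes 6*sqrt(17) + 15*sqrt(23) + 4*sqrt(391) + 230.

(6*sqrt(17) + 15*sqrt(23) + 4*sqrt(391) + 230)/507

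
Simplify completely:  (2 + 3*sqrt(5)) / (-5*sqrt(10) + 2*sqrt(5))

Multiply numerator and denominator by 2*sqrt(5) + 5*sqrt(10).
Denominator becomes -230; numerator becomes 4*sqrt(5) + 30 + 10*sqrt(10) + 75*sqrt(2).

(-75*sqrt(2) - 10*sqrt(10) - 30 - 4*sqrt(5))/230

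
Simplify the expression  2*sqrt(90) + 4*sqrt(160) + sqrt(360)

2*sqrt(90) = 6*sqrt(10); 4*sqrt(160) = 16*sqrt(10); sqrt(360) = 6*sqrt(10)
Combine: (6 + 16 + 6)·sqrt(10) = 28*sqrt(10)

28*sqrt(10)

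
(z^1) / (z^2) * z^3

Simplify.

z^2

Quotient: (z^-1)
Multiply by z^3: add exponents.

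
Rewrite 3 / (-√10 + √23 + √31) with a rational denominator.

Group as (√23 + √31) - √10; multiply by (√23 + √31) + √10, then rationalise the remaining surd.

(-66*√10 + 3*√31 + 27*√23 + 3*√7130)/458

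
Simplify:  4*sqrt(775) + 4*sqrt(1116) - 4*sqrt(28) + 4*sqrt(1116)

-8*sqrt(7) + 68*sqrt(31)

4*sqrt(775) = 20*sqrt(31); 4*sqrt(1116) = 24*sqrt(31); 4*sqrt(28) = 8*sqrt(7); 4*sqrt(1116) = 24*sqrt(31)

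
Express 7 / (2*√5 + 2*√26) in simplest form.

Multiply numerator and denominator by -2*√26 + 2*√5.
Denominator becomes -84; numerator becomes -14*√26 + 14*√5.

(-√5 + √26)/6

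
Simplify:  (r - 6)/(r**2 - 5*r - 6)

1/(r + 1)

Factor: r**2 - 5*r - 6 = (r - 6)*(r + 1)
Cancel the common factor (r - 6).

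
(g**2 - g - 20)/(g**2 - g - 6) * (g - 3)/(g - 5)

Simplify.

Factor: g**2 - g - 20 = (g - 5)*(g + 4);  g**2 - g - 6 = (g - 3)*(g + 2)
Cancel the common factors (g - 5), (g - 3).

(g + 4)/(g + 2)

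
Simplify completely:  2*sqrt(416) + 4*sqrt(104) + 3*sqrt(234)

2*sqrt(416) = 8*sqrt(26); 4*sqrt(104) = 8*sqrt(26); 3*sqrt(234) = 9*sqrt(26)
Combine: (8 + 8 + 9)·sqrt(26) = 25*sqrt(26)

25*sqrt(26)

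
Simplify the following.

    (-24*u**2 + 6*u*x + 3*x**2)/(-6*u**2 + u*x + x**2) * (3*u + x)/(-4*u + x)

(12*u + 3*x)/(-4*u + x)

Factor: -24*u**2 + 6*u*x + 3*x**2 = 3*(4*u + x)*(-2*u + x);  -6*u**2 + u*x + x**2 = (3*u + x)*(-2*u + x)
Cancel the common factors (-2*u + x), (3*u + x).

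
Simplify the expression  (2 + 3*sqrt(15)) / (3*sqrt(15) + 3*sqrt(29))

Multiply numerator and denominator by -3*sqrt(29) + 3*sqrt(15).
Denominator becomes -126; numerator becomes -9*sqrt(435) - 6*sqrt(29) + 6*sqrt(15) + 135.

(-45 - 2*sqrt(15) + 2*sqrt(29) + 3*sqrt(435))/42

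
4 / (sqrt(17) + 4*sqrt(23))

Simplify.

Multiply numerator and denominator by -4*sqrt(23) + sqrt(17).
Denominator becomes -351; numerator becomes -16*sqrt(23) + 4*sqrt(17).

(-4*sqrt(17) + 16*sqrt(23))/351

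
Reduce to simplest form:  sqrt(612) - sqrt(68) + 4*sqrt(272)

20*sqrt(17)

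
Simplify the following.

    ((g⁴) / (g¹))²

Inside the bracket: g³
Raise to the power 2: g⁶

g⁶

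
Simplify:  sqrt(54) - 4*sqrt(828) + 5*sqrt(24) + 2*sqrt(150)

sqrt(54) = 3*sqrt(6); 4*sqrt(828) = 24*sqrt(23); 5*sqrt(24) = 10*sqrt(6); 2*sqrt(150) = 10*sqrt(6)

-24*sqrt(23) + 23*sqrt(6)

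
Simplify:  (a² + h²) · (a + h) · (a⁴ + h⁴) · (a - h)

Telescope via difference of squares: (a+h)(a-h) = a² - h², then repeat with the next factor.

a⁸ - h⁸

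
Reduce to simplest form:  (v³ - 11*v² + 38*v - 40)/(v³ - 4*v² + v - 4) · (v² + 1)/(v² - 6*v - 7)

(v² - 7*v + 10)/(v² - 6*v - 7)

Factor: v³ - 11*v² + 38*v - 40 = (v - 2)·(v - 5)·(v - 4);  v³ - 4*v² + v - 4 = (v - 4)·(v² + 1);  v² - 6*v - 7 = (v + 1)·(v - 7)
Cancel the common factors (v² + 1), (v - 4).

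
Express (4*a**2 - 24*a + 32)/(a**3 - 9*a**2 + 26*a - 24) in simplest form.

Factor: 4*a**2 - 24*a + 32 = 4*(a - 4)*(a - 2);  a**3 - 9*a**2 + 26*a - 24 = (a - 3)*(a - 2)*(a - 4)
Cancel the common factors (a - 2), (a - 4).

4/(a - 3)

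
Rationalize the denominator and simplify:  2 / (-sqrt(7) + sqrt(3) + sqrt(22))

Group as (sqrt(3) + sqrt(22)) - sqrt(7); multiply by (sqrt(3) + sqrt(22)) + sqrt(7), then rationalise the remaining surd.

(-13*sqrt(3) - sqrt(462) + 9*sqrt(7) + 6*sqrt(22))/15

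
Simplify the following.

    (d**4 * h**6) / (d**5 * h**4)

h**2/d

Quotient: (d**-1) * h**2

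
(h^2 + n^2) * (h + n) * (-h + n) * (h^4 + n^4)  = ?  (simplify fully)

Pair the conjugate factors: (n+h)(n-h) = -h^2 + n^2, then repeat with the next factor.

-h^8 + n^8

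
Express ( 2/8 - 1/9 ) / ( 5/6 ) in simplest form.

1/6

Numerator: 2/8 - 1/9 = 5/36
Denominator: 5/6 = 5/6
Divide: (5/36) · (6/5) = 1/6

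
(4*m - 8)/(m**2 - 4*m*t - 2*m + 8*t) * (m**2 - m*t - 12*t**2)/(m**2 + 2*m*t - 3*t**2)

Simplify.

Factor: 4*m - 8 = 4*(m - 2);  m**2 - 4*m*t - 2*m + 8*t = (m - 4*t)*(m - 2);  m**2 - m*t - 12*t**2 = (m + 3*t)*(m - 4*t);  m**2 + 2*m*t - 3*t**2 = (m + 3*t)*(m - t)
Cancel the common factors (m - 2), (m + 3*t), (m - 4*t).

-4/(-m + t)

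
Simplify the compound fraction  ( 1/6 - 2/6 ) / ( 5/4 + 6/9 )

Numerator: 1/6 - 2/6 = -1/6
Denominator: 5/4 + 6/9 = 23/12
Divide: (-1/6) · (12/23) = -2/23

-2/23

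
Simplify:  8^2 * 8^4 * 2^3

8^2 = 2^6; 8^4 = 2^12; 2^3 = 2^3
Combine exponents: 2^21

2^21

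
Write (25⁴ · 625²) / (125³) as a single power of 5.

5^7

25⁴ = 5^8; 625² = 5^8; 125³ = 5^9
Combine exponents: 5^7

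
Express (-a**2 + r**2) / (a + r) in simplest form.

-a**2 + r**2 factors as (-a + r)*(a + r).

-a + r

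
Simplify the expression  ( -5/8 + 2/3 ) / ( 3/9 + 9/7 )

Numerator: -5/8 + 2/3 = 1/24
Denominator: 3/9 + 9/7 = 34/21
Divide: (1/24) · (21/34) = 7/272

7/272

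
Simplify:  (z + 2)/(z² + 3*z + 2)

Factor: z² + 3*z + 2 = (z + 2)·(z + 1)
Cancel the common factor (z + 2).

1/(z + 1)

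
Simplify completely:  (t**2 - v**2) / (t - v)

Factor t**2 - v**2 and cancel (t - v).

t + v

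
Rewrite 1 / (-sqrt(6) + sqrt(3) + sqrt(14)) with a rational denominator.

(-11*sqrt(6) - 5*sqrt(14) + 17*sqrt(3) + 12*sqrt(7))/47

Group as (sqrt(3) + sqrt(14)) - sqrt(6); multiply by (sqrt(3) + sqrt(14)) + sqrt(6), then rationalise the remaining surd.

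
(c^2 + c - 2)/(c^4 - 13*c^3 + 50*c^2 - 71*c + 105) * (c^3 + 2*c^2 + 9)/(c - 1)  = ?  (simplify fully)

(c^2 + 5*c + 6)/(c^2 - 12*c + 35)

Factor: c^2 + c - 2 = (c + 2)*(c - 1);  c^4 - 13*c^3 + 50*c^2 - 71*c + 105 = (c^2 - c + 3)*(c - 7)*(c - 5);  c^3 + 2*c^2 + 9 = (c + 3)*(c^2 - c + 3)
Cancel the common factors (c^2 - c + 3), (c - 1).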